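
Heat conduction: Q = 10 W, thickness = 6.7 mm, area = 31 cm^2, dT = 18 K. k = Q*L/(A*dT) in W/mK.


k = 10*6.7/1000/(31/10000*18) = 1.2 W/mK

1.2


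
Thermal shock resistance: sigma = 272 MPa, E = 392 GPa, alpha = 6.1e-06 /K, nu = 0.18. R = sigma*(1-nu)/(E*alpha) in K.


R = 272*(1-0.18)/(392*1000*6.1e-06) = 93 K

93


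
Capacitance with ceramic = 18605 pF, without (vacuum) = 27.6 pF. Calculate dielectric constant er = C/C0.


er = 18605 / 27.6 = 674.09

674.09


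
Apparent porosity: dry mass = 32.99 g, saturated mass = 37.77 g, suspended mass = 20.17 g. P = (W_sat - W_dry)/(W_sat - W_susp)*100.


P = (37.77 - 32.99) / (37.77 - 20.17) * 100 = 4.78 / 17.6 * 100 = 27.2%

27.2


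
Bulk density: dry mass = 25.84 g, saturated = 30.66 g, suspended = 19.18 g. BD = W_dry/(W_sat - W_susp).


BD = 25.84 / (30.66 - 19.18) = 25.84 / 11.48 = 2.251 g/cm^3

2.251


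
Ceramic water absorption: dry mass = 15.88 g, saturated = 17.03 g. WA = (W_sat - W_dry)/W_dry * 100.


WA = (17.03 - 15.88) / 15.88 * 100 = 7.24%

7.24


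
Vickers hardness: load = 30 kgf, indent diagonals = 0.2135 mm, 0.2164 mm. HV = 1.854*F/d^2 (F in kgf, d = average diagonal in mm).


d_avg = (0.2135+0.2164)/2 = 0.21495 mm
HV = 1.854*30/0.21495^2 = 1204

1204


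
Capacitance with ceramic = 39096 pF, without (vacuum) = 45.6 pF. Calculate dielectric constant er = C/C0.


er = 39096 / 45.6 = 857.37

857.37


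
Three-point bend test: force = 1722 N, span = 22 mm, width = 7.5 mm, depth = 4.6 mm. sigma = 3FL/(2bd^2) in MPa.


sigma = 3*1722*22/(2*7.5*4.6^2) = 358.1 MPa

358.1


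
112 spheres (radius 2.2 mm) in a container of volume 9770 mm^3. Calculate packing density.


V_sphere = 4/3*pi*2.2^3 = 44.6022 mm^3
Total V = 112*44.6022 = 4995.4464 mm^3
PD = 4995.4464 / 9770 = 0.511

0.511


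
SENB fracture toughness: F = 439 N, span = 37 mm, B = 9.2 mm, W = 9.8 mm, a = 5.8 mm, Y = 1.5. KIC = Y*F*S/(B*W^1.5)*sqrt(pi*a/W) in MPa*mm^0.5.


KIC = 1.5*439*37/(9.2*9.8^1.5)*sqrt(pi*5.8/9.8) = 117.71

117.71


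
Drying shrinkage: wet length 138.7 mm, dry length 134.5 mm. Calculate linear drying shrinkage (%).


DS = (138.7 - 134.5) / 138.7 * 100 = 3.03%

3.03


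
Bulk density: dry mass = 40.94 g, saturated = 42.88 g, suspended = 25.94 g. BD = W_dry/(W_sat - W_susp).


BD = 40.94 / (42.88 - 25.94) = 40.94 / 16.94 = 2.417 g/cm^3

2.417


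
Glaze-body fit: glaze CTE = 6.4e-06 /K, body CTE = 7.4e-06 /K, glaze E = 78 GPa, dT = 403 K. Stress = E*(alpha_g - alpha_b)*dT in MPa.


Stress = 78*1000*(6.4e-06 - 7.4e-06)*403 = -31.4 MPa

-31.4


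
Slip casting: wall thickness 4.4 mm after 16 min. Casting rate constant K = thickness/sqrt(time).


K = 4.4 / sqrt(16) = 4.4 / 4.0 = 1.1 mm/min^0.5

1.1


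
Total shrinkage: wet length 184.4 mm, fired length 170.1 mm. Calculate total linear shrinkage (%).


TS = (184.4 - 170.1) / 184.4 * 100 = 7.75%

7.75


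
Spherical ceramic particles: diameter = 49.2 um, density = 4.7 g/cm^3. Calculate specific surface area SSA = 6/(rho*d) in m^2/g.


SSA = 6 / (4.7 * 49.2) = 0.026 m^2/g

0.026


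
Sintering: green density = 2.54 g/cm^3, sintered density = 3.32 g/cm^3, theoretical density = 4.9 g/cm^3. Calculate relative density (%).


Relative = 3.32 / 4.9 * 100 = 67.8%

67.8


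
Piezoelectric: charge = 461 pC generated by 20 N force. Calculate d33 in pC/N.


d33 = 461 / 20 = 23.1 pC/N

23.1


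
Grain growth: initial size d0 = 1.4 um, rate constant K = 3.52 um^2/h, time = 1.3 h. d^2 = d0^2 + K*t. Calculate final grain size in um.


d^2 = 1.4^2 + 3.52*1.3 = 6.536
d = sqrt(6.536) = 2.56 um

2.56


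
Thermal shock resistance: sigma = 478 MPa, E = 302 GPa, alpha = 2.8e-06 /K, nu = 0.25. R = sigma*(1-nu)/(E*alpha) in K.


R = 478*(1-0.25)/(302*1000*2.8e-06) = 424 K

424


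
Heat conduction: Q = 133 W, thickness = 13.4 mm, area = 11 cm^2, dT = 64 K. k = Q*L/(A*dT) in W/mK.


k = 133*13.4/1000/(11/10000*64) = 25.32 W/mK

25.32


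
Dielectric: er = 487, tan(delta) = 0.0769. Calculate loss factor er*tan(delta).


Loss = 487 * 0.0769 = 37.45

37.45


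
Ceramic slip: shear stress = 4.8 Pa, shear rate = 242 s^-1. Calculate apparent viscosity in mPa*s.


eta = tau/gamma * 1000 = 4.8/242 * 1000 = 19.8 mPa*s

19.8


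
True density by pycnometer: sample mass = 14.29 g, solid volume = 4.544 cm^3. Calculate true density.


TD = 14.29 / 4.544 = 3.145 g/cm^3

3.145


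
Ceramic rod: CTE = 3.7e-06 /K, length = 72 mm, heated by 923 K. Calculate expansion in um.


dL = 3.7e-06 * 72 * 923 * 1000 = 245.887 um

245.887


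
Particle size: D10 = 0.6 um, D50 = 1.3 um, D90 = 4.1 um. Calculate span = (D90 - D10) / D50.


Span = (4.1 - 0.6) / 1.3 = 3.5 / 1.3 = 2.692

2.692


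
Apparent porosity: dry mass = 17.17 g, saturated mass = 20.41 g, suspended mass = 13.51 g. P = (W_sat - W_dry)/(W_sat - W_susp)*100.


P = (20.41 - 17.17) / (20.41 - 13.51) * 100 = 3.24 / 6.9 * 100 = 47.0%

47.0


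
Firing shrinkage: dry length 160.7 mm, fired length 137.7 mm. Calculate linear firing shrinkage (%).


FS = (160.7 - 137.7) / 160.7 * 100 = 14.31%

14.31


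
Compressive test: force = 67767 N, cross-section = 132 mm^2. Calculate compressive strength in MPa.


CS = 67767 / 132 = 513.4 MPa

513.4


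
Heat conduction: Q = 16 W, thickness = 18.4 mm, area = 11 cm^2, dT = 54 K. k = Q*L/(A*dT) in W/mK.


k = 16*18.4/1000/(11/10000*54) = 4.96 W/mK

4.96


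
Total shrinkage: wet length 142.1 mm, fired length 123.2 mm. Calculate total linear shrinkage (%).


TS = (142.1 - 123.2) / 142.1 * 100 = 13.3%

13.3


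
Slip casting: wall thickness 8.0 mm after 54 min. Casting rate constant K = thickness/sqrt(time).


K = 8.0 / sqrt(54) = 8.0 / 7.3485 = 1.089 mm/min^0.5

1.089


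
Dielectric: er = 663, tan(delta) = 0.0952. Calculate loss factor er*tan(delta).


Loss = 663 * 0.0952 = 63.118

63.118


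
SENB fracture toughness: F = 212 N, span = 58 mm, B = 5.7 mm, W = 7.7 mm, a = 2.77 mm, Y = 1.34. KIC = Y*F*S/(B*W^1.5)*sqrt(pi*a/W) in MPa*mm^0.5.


KIC = 1.34*212*58/(5.7*7.7^1.5)*sqrt(pi*2.77/7.7) = 143.82

143.82


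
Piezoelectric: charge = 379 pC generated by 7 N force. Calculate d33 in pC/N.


d33 = 379 / 7 = 54.1 pC/N

54.1


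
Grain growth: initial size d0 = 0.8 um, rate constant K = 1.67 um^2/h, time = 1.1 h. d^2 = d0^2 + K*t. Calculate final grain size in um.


d^2 = 0.8^2 + 1.67*1.1 = 2.477
d = sqrt(2.477) = 1.57 um

1.57


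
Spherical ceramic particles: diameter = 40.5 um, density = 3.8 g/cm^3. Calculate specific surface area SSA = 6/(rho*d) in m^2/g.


SSA = 6 / (3.8 * 40.5) = 0.039 m^2/g

0.039


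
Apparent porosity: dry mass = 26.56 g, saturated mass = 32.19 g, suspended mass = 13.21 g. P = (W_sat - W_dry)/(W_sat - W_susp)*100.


P = (32.19 - 26.56) / (32.19 - 13.21) * 100 = 5.63 / 18.98 * 100 = 29.7%

29.7


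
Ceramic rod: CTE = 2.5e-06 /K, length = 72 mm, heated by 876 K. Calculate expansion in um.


dL = 2.5e-06 * 72 * 876 * 1000 = 157.68 um

157.68


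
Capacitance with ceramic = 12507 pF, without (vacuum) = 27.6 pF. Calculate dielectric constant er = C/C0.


er = 12507 / 27.6 = 453.15

453.15


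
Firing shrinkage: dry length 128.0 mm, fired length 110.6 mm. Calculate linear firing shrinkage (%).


FS = (128.0 - 110.6) / 128.0 * 100 = 13.59%

13.59


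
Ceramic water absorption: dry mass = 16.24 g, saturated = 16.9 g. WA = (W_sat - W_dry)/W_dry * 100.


WA = (16.9 - 16.24) / 16.24 * 100 = 4.06%

4.06


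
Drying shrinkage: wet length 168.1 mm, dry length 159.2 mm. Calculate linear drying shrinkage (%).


DS = (168.1 - 159.2) / 168.1 * 100 = 5.29%

5.29


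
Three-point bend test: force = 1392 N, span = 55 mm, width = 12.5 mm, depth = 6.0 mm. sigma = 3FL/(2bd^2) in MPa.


sigma = 3*1392*55/(2*12.5*6.0^2) = 255.2 MPa

255.2


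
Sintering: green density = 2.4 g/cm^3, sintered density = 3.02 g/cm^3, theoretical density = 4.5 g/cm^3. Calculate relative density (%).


Relative = 3.02 / 4.5 * 100 = 67.1%

67.1


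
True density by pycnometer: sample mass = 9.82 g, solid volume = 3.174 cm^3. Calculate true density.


TD = 9.82 / 3.174 = 3.094 g/cm^3

3.094


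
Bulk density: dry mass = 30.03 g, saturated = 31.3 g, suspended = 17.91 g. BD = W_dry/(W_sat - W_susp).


BD = 30.03 / (31.3 - 17.91) = 30.03 / 13.39 = 2.243 g/cm^3

2.243


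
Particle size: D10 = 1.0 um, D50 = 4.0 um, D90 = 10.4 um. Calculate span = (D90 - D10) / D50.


Span = (10.4 - 1.0) / 4.0 = 9.4 / 4.0 = 2.35

2.35


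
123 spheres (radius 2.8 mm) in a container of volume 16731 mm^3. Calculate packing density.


V_sphere = 4/3*pi*2.8^3 = 91.9523 mm^3
Total V = 123*91.9523 = 11310.1329 mm^3
PD = 11310.1329 / 16731 = 0.676

0.676


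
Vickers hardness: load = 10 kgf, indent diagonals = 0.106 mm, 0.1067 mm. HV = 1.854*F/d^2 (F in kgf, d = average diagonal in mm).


d_avg = (0.106+0.1067)/2 = 0.10635 mm
HV = 1.854*10/0.10635^2 = 1639

1639


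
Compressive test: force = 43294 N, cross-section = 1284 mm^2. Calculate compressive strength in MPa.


CS = 43294 / 1284 = 33.7 MPa

33.7


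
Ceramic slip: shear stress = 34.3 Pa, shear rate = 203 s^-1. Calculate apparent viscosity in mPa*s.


eta = tau/gamma * 1000 = 34.3/203 * 1000 = 169.0 mPa*s

169.0


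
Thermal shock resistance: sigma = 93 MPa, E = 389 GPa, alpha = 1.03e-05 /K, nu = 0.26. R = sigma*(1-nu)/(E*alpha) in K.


R = 93*(1-0.26)/(389*1000*1.03e-05) = 17 K

17


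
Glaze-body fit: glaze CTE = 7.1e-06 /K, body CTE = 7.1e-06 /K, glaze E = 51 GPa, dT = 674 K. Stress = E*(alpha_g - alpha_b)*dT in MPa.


Stress = 51*1000*(7.1e-06 - 7.1e-06)*674 = 0.0 MPa

0.0


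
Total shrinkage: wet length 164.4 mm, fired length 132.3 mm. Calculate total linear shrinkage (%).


TS = (164.4 - 132.3) / 164.4 * 100 = 19.53%

19.53


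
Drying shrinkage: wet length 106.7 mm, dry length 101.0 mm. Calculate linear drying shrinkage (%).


DS = (106.7 - 101.0) / 106.7 * 100 = 5.34%

5.34


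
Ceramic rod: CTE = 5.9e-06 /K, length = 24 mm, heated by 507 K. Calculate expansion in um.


dL = 5.9e-06 * 24 * 507 * 1000 = 71.791 um

71.791


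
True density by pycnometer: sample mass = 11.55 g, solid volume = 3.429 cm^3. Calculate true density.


TD = 11.55 / 3.429 = 3.368 g/cm^3

3.368


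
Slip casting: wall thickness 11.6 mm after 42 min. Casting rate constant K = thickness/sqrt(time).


K = 11.6 / sqrt(42) = 11.6 / 6.4807 = 1.79 mm/min^0.5

1.79


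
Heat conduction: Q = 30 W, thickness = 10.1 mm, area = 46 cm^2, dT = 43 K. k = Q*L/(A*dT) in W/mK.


k = 30*10.1/1000/(46/10000*43) = 1.53 W/mK

1.53


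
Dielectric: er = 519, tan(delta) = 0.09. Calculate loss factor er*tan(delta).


Loss = 519 * 0.09 = 46.71

46.71


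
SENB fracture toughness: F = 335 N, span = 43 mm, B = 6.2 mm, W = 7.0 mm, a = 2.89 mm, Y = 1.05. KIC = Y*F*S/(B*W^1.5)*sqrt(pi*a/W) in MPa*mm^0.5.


KIC = 1.05*335*43/(6.2*7.0^1.5)*sqrt(pi*2.89/7.0) = 150.02

150.02


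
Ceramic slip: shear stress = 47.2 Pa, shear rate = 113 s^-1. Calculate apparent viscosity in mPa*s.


eta = tau/gamma * 1000 = 47.2/113 * 1000 = 417.7 mPa*s

417.7


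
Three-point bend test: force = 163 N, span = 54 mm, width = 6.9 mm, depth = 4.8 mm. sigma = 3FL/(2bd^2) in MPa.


sigma = 3*163*54/(2*6.9*4.8^2) = 83.1 MPa

83.1


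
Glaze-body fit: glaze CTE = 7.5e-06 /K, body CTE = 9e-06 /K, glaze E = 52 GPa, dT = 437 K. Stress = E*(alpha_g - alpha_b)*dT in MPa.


Stress = 52*1000*(7.5e-06 - 9e-06)*437 = -34.1 MPa

-34.1


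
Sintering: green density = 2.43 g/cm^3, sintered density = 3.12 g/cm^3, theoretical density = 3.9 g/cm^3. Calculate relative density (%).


Relative = 3.12 / 3.9 * 100 = 80.0%

80.0


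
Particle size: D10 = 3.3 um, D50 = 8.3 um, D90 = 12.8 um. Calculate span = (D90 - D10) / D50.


Span = (12.8 - 3.3) / 8.3 = 9.5 / 8.3 = 1.145

1.145


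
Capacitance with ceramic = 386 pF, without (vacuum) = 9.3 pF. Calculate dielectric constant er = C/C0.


er = 386 / 9.3 = 41.51

41.51


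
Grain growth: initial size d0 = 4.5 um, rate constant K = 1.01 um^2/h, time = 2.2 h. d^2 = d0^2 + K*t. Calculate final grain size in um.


d^2 = 4.5^2 + 1.01*2.2 = 22.472
d = sqrt(22.472) = 4.74 um

4.74


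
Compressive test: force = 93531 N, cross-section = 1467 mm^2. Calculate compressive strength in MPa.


CS = 93531 / 1467 = 63.8 MPa

63.8


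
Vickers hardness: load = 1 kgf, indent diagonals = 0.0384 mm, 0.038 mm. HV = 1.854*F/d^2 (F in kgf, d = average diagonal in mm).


d_avg = (0.0384+0.038)/2 = 0.0382 mm
HV = 1.854*1/0.0382^2 = 1271

1271


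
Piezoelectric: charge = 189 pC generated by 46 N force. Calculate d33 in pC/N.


d33 = 189 / 46 = 4.1 pC/N

4.1


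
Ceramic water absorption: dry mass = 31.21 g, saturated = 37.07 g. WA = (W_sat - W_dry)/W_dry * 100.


WA = (37.07 - 31.21) / 31.21 * 100 = 18.78%

18.78


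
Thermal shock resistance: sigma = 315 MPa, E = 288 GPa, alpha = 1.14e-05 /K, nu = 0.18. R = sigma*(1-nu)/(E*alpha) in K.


R = 315*(1-0.18)/(288*1000*1.14e-05) = 79 K

79


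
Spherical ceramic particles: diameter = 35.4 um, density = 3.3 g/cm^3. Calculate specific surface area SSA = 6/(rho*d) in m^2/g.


SSA = 6 / (3.3 * 35.4) = 0.051 m^2/g

0.051


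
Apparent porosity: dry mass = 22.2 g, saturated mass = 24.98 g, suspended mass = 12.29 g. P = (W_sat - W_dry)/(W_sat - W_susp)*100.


P = (24.98 - 22.2) / (24.98 - 12.29) * 100 = 2.78 / 12.69 * 100 = 21.9%

21.9


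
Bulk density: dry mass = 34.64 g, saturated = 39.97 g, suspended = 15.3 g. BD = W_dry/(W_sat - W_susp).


BD = 34.64 / (39.97 - 15.3) = 34.64 / 24.67 = 1.404 g/cm^3

1.404


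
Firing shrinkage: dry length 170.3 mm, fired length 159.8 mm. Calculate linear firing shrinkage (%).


FS = (170.3 - 159.8) / 170.3 * 100 = 6.17%

6.17


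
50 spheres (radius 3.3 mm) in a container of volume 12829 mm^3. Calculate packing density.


V_sphere = 4/3*pi*3.3^3 = 150.5326 mm^3
Total V = 50*150.5326 = 7526.63 mm^3
PD = 7526.63 / 12829 = 0.587

0.587


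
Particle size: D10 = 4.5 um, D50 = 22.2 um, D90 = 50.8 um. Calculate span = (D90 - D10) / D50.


Span = (50.8 - 4.5) / 22.2 = 46.3 / 22.2 = 2.086

2.086


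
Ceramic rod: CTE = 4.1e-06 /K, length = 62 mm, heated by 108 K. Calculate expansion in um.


dL = 4.1e-06 * 62 * 108 * 1000 = 27.454 um

27.454


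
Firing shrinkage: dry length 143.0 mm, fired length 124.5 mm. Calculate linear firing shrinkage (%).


FS = (143.0 - 124.5) / 143.0 * 100 = 12.94%

12.94


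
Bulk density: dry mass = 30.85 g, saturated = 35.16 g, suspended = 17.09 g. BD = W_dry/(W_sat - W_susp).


BD = 30.85 / (35.16 - 17.09) = 30.85 / 18.07 = 1.707 g/cm^3

1.707


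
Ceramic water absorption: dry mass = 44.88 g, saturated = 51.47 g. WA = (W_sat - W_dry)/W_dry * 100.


WA = (51.47 - 44.88) / 44.88 * 100 = 14.68%

14.68


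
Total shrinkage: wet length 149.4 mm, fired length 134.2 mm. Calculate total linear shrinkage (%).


TS = (149.4 - 134.2) / 149.4 * 100 = 10.17%

10.17


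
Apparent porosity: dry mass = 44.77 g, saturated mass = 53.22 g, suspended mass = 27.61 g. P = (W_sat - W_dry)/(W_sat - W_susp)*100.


P = (53.22 - 44.77) / (53.22 - 27.61) * 100 = 8.45 / 25.61 * 100 = 33.0%

33.0


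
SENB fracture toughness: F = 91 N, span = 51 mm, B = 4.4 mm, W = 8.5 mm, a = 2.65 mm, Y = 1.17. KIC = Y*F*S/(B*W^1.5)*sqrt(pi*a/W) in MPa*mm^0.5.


KIC = 1.17*91*51/(4.4*8.5^1.5)*sqrt(pi*2.65/8.5) = 49.28

49.28


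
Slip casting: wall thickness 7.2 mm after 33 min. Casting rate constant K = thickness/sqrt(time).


K = 7.2 / sqrt(33) = 7.2 / 5.7446 = 1.253 mm/min^0.5

1.253


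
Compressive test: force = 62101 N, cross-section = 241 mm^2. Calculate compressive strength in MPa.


CS = 62101 / 241 = 257.7 MPa

257.7


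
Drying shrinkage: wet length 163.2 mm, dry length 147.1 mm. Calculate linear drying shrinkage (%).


DS = (163.2 - 147.1) / 163.2 * 100 = 9.87%

9.87


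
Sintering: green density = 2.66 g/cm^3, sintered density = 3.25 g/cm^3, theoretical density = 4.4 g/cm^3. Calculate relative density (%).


Relative = 3.25 / 4.4 * 100 = 73.9%

73.9


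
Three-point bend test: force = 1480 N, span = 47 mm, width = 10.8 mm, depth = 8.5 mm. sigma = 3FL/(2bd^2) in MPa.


sigma = 3*1480*47/(2*10.8*8.5^2) = 133.7 MPa

133.7


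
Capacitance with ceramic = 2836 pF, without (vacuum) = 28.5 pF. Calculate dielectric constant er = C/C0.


er = 2836 / 28.5 = 99.51

99.51


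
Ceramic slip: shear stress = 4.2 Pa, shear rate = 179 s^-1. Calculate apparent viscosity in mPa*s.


eta = tau/gamma * 1000 = 4.2/179 * 1000 = 23.5 mPa*s

23.5


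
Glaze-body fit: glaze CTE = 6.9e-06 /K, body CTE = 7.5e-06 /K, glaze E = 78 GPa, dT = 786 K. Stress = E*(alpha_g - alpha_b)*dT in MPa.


Stress = 78*1000*(6.9e-06 - 7.5e-06)*786 = -36.8 MPa

-36.8


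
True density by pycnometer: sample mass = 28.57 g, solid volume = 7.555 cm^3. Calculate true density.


TD = 28.57 / 7.555 = 3.782 g/cm^3

3.782


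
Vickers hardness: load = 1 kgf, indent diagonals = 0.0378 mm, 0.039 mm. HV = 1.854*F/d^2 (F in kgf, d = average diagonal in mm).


d_avg = (0.0378+0.039)/2 = 0.0384 mm
HV = 1.854*1/0.0384^2 = 1257

1257


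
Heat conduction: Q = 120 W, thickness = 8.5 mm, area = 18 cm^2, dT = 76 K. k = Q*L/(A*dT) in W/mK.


k = 120*8.5/1000/(18/10000*76) = 7.46 W/mK

7.46


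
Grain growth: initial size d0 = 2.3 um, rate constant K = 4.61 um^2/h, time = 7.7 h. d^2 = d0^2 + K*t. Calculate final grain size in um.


d^2 = 2.3^2 + 4.61*7.7 = 40.787
d = sqrt(40.787) = 6.39 um

6.39


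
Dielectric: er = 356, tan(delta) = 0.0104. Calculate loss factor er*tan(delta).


Loss = 356 * 0.0104 = 3.702

3.702


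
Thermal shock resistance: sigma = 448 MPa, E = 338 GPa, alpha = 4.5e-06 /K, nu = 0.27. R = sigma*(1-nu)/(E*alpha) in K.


R = 448*(1-0.27)/(338*1000*4.5e-06) = 215 K

215


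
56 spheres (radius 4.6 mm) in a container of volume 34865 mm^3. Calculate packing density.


V_sphere = 4/3*pi*4.6^3 = 407.7201 mm^3
Total V = 56*407.7201 = 22832.3256 mm^3
PD = 22832.3256 / 34865 = 0.655

0.655


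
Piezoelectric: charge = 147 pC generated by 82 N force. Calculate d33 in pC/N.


d33 = 147 / 82 = 1.8 pC/N

1.8


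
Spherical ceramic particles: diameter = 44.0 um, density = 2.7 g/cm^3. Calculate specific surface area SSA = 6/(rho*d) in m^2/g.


SSA = 6 / (2.7 * 44.0) = 0.051 m^2/g

0.051


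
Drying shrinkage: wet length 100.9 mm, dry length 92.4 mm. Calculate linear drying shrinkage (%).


DS = (100.9 - 92.4) / 100.9 * 100 = 8.42%

8.42


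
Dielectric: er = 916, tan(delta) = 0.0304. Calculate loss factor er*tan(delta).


Loss = 916 * 0.0304 = 27.846

27.846


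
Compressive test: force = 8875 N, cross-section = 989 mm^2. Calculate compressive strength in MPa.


CS = 8875 / 989 = 9.0 MPa

9.0


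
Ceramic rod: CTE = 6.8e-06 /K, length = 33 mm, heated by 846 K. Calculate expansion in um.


dL = 6.8e-06 * 33 * 846 * 1000 = 189.842 um

189.842


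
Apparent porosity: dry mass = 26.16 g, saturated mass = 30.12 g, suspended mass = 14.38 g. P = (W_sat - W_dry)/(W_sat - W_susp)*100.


P = (30.12 - 26.16) / (30.12 - 14.38) * 100 = 3.96 / 15.74 * 100 = 25.2%

25.2


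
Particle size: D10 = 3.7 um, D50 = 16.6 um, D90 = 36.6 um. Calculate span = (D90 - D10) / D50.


Span = (36.6 - 3.7) / 16.6 = 32.9 / 16.6 = 1.982

1.982


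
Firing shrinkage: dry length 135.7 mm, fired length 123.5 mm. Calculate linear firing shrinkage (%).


FS = (135.7 - 123.5) / 135.7 * 100 = 8.99%

8.99


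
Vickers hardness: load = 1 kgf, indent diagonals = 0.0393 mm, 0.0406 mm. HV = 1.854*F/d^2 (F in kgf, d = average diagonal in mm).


d_avg = (0.0393+0.0406)/2 = 0.03995 mm
HV = 1.854*1/0.03995^2 = 1162

1162


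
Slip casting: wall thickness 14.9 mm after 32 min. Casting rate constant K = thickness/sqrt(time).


K = 14.9 / sqrt(32) = 14.9 / 5.6569 = 2.634 mm/min^0.5

2.634


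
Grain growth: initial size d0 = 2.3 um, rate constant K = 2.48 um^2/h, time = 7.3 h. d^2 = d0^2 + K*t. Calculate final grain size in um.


d^2 = 2.3^2 + 2.48*7.3 = 23.394
d = sqrt(23.394) = 4.84 um

4.84


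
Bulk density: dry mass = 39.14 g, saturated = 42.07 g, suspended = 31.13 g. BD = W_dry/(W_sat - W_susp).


BD = 39.14 / (42.07 - 31.13) = 39.14 / 10.94 = 3.578 g/cm^3

3.578


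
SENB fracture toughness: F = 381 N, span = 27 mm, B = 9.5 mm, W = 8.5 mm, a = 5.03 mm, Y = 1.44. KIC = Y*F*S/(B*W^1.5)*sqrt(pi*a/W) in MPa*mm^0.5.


KIC = 1.44*381*27/(9.5*8.5^1.5)*sqrt(pi*5.03/8.5) = 85.79

85.79


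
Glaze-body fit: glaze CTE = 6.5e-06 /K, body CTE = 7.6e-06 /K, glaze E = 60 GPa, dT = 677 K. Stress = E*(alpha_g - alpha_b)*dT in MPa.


Stress = 60*1000*(6.5e-06 - 7.6e-06)*677 = -44.7 MPa

-44.7


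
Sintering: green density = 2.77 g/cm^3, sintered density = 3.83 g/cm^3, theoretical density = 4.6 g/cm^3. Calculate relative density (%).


Relative = 3.83 / 4.6 * 100 = 83.3%

83.3


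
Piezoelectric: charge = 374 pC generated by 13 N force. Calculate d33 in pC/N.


d33 = 374 / 13 = 28.8 pC/N

28.8


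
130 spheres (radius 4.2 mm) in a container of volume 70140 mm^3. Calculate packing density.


V_sphere = 4/3*pi*4.2^3 = 310.3391 mm^3
Total V = 130*310.3391 = 40344.083 mm^3
PD = 40344.083 / 70140 = 0.575

0.575


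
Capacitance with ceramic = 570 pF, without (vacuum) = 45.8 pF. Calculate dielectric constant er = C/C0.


er = 570 / 45.8 = 12.45

12.45


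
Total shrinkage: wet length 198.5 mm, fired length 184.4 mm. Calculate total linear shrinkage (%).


TS = (198.5 - 184.4) / 198.5 * 100 = 7.1%

7.1


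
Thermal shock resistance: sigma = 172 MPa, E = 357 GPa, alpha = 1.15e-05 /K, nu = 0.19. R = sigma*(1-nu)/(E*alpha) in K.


R = 172*(1-0.19)/(357*1000*1.15e-05) = 34 K

34


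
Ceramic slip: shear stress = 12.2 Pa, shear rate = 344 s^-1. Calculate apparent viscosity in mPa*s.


eta = tau/gamma * 1000 = 12.2/344 * 1000 = 35.5 mPa*s

35.5


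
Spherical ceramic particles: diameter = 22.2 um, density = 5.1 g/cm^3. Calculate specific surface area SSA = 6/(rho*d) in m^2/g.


SSA = 6 / (5.1 * 22.2) = 0.053 m^2/g

0.053


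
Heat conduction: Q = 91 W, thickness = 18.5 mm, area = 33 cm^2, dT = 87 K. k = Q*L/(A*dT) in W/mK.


k = 91*18.5/1000/(33/10000*87) = 5.86 W/mK

5.86


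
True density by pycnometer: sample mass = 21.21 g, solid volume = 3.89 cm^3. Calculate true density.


TD = 21.21 / 3.89 = 5.452 g/cm^3

5.452


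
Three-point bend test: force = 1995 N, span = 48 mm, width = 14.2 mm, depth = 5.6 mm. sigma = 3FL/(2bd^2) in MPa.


sigma = 3*1995*48/(2*14.2*5.6^2) = 322.6 MPa

322.6


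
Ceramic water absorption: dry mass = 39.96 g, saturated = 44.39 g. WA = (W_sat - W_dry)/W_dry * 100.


WA = (44.39 - 39.96) / 39.96 * 100 = 11.09%

11.09


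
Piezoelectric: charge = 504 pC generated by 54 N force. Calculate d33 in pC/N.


d33 = 504 / 54 = 9.3 pC/N

9.3


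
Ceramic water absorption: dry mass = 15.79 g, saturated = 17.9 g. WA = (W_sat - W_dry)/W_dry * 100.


WA = (17.9 - 15.79) / 15.79 * 100 = 13.36%

13.36


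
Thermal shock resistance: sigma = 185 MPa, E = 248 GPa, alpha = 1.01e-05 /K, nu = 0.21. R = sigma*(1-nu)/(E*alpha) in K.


R = 185*(1-0.21)/(248*1000*1.01e-05) = 58 K

58


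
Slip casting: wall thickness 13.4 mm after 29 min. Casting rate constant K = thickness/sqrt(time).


K = 13.4 / sqrt(29) = 13.4 / 5.3852 = 2.488 mm/min^0.5

2.488


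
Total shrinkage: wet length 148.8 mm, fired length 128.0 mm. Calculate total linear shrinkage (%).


TS = (148.8 - 128.0) / 148.8 * 100 = 13.98%

13.98


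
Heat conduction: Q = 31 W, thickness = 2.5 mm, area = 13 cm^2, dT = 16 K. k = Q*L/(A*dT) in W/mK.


k = 31*2.5/1000/(13/10000*16) = 3.73 W/mK

3.73


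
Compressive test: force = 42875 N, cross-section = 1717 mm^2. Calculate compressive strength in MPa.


CS = 42875 / 1717 = 25.0 MPa

25.0


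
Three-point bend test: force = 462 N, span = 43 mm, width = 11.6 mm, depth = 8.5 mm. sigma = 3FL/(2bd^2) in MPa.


sigma = 3*462*43/(2*11.6*8.5^2) = 35.6 MPa

35.6


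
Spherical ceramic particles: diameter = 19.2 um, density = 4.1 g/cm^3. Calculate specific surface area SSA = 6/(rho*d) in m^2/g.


SSA = 6 / (4.1 * 19.2) = 0.076 m^2/g

0.076


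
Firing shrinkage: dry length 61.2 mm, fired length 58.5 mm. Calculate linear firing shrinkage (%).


FS = (61.2 - 58.5) / 61.2 * 100 = 4.41%

4.41


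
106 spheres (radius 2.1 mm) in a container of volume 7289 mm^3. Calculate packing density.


V_sphere = 4/3*pi*2.1^3 = 38.7924 mm^3
Total V = 106*38.7924 = 4111.9944 mm^3
PD = 4111.9944 / 7289 = 0.564

0.564


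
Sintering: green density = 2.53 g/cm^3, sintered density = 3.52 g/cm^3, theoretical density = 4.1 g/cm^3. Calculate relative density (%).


Relative = 3.52 / 4.1 * 100 = 85.9%

85.9


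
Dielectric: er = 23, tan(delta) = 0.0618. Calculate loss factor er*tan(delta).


Loss = 23 * 0.0618 = 1.421

1.421


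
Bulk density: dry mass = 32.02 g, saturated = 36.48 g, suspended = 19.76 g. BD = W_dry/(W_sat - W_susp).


BD = 32.02 / (36.48 - 19.76) = 32.02 / 16.72 = 1.915 g/cm^3

1.915


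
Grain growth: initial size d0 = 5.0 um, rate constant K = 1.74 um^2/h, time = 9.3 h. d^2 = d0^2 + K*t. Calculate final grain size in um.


d^2 = 5.0^2 + 1.74*9.3 = 41.182
d = sqrt(41.182) = 6.42 um

6.42


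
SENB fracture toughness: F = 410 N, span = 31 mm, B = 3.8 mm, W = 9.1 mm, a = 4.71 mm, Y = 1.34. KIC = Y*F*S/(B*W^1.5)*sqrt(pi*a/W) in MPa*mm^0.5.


KIC = 1.34*410*31/(3.8*9.1^1.5)*sqrt(pi*4.71/9.1) = 208.19

208.19


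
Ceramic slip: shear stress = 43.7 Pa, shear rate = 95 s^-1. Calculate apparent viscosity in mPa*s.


eta = tau/gamma * 1000 = 43.7/95 * 1000 = 460.0 mPa*s

460.0


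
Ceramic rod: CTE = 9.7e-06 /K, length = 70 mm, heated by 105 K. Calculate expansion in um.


dL = 9.7e-06 * 70 * 105 * 1000 = 71.295 um

71.295


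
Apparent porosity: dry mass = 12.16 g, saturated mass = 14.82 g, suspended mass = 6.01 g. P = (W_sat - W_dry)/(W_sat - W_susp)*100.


P = (14.82 - 12.16) / (14.82 - 6.01) * 100 = 2.66 / 8.81 * 100 = 30.2%

30.2


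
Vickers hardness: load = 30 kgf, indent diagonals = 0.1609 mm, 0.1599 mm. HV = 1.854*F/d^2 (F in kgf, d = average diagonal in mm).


d_avg = (0.1609+0.1599)/2 = 0.1604 mm
HV = 1.854*30/0.1604^2 = 2162

2162


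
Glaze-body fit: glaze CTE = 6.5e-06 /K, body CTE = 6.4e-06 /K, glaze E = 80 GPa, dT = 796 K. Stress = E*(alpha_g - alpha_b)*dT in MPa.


Stress = 80*1000*(6.5e-06 - 6.4e-06)*796 = 6.4 MPa

6.4


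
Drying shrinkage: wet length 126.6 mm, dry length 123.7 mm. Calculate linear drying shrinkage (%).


DS = (126.6 - 123.7) / 126.6 * 100 = 2.29%

2.29


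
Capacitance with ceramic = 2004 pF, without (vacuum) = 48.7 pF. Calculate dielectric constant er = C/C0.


er = 2004 / 48.7 = 41.15

41.15


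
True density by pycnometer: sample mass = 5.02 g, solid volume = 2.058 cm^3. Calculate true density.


TD = 5.02 / 2.058 = 2.439 g/cm^3

2.439


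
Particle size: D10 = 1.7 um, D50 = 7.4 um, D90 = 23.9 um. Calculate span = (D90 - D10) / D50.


Span = (23.9 - 1.7) / 7.4 = 22.2 / 7.4 = 3.0

3.0


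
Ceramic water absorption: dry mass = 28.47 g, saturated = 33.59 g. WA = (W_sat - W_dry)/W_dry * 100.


WA = (33.59 - 28.47) / 28.47 * 100 = 17.98%

17.98


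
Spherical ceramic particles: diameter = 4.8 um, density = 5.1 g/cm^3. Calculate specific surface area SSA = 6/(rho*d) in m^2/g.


SSA = 6 / (5.1 * 4.8) = 0.245 m^2/g

0.245


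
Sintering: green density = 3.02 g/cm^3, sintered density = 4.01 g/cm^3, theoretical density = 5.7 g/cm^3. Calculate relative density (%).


Relative = 4.01 / 5.7 * 100 = 70.4%

70.4


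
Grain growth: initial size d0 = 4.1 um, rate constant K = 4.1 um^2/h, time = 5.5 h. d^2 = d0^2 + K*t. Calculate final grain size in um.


d^2 = 4.1^2 + 4.1*5.5 = 39.36
d = sqrt(39.36) = 6.27 um

6.27


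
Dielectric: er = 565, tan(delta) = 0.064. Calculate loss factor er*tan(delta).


Loss = 565 * 0.064 = 36.16

36.16


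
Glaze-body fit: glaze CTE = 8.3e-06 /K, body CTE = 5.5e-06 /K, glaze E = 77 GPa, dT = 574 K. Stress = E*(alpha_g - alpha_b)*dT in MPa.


Stress = 77*1000*(8.3e-06 - 5.5e-06)*574 = 123.8 MPa

123.8


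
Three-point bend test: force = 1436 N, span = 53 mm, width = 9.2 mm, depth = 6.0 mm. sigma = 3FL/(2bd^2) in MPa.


sigma = 3*1436*53/(2*9.2*6.0^2) = 344.7 MPa

344.7


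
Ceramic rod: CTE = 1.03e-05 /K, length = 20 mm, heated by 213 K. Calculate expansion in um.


dL = 1.03e-05 * 20 * 213 * 1000 = 43.878 um

43.878


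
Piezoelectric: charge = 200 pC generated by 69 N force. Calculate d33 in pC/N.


d33 = 200 / 69 = 2.9 pC/N

2.9


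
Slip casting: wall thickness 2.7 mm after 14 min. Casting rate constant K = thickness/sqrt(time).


K = 2.7 / sqrt(14) = 2.7 / 3.7417 = 0.722 mm/min^0.5

0.722


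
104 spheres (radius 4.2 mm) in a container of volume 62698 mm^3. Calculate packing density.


V_sphere = 4/3*pi*4.2^3 = 310.3391 mm^3
Total V = 104*310.3391 = 32275.2664 mm^3
PD = 32275.2664 / 62698 = 0.515

0.515


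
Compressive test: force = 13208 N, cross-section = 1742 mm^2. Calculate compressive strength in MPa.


CS = 13208 / 1742 = 7.6 MPa

7.6


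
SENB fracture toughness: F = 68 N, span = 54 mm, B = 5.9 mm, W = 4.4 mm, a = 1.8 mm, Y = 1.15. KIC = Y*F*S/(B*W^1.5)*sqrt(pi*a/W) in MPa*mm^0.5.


KIC = 1.15*68*54/(5.9*4.4^1.5)*sqrt(pi*1.8/4.4) = 87.91

87.91


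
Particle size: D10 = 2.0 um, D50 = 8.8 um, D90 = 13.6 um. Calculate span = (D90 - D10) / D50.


Span = (13.6 - 2.0) / 8.8 = 11.6 / 8.8 = 1.318

1.318


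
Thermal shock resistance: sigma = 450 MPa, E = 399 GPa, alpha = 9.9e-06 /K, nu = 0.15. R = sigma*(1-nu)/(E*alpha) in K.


R = 450*(1-0.15)/(399*1000*9.9e-06) = 97 K

97


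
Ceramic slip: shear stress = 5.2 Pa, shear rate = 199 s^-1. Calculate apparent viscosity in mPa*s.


eta = tau/gamma * 1000 = 5.2/199 * 1000 = 26.1 mPa*s

26.1


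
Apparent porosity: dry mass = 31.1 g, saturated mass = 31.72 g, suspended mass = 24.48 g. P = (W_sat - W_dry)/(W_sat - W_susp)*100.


P = (31.72 - 31.1) / (31.72 - 24.48) * 100 = 0.62 / 7.24 * 100 = 8.6%

8.6


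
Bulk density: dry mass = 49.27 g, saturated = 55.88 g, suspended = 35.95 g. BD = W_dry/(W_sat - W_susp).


BD = 49.27 / (55.88 - 35.95) = 49.27 / 19.93 = 2.472 g/cm^3

2.472


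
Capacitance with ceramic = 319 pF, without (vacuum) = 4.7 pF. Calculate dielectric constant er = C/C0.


er = 319 / 4.7 = 67.87

67.87


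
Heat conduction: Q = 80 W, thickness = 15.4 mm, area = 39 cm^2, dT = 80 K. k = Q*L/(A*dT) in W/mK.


k = 80*15.4/1000/(39/10000*80) = 3.95 W/mK

3.95


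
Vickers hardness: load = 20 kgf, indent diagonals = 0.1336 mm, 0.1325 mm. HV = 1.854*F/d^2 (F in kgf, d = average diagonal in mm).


d_avg = (0.1336+0.1325)/2 = 0.13305 mm
HV = 1.854*20/0.13305^2 = 2095

2095


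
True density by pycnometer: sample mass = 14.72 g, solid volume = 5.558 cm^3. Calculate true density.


TD = 14.72 / 5.558 = 2.648 g/cm^3

2.648


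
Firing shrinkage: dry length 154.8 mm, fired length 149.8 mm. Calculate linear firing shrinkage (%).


FS = (154.8 - 149.8) / 154.8 * 100 = 3.23%

3.23


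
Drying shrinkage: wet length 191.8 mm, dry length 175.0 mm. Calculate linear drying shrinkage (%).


DS = (191.8 - 175.0) / 191.8 * 100 = 8.76%

8.76


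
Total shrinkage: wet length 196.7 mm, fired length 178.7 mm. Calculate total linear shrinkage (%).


TS = (196.7 - 178.7) / 196.7 * 100 = 9.15%

9.15


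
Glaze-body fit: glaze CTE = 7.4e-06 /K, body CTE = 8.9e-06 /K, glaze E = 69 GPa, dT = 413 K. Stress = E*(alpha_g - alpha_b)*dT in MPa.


Stress = 69*1000*(7.4e-06 - 8.9e-06)*413 = -42.7 MPa

-42.7


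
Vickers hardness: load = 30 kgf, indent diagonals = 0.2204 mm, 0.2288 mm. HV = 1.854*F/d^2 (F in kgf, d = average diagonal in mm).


d_avg = (0.2204+0.2288)/2 = 0.2246 mm
HV = 1.854*30/0.2246^2 = 1103

1103


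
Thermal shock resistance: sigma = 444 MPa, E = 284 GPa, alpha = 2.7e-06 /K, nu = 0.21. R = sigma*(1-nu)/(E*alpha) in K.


R = 444*(1-0.21)/(284*1000*2.7e-06) = 457 K

457


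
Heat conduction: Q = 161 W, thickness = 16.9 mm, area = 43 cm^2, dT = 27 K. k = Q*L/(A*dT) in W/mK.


k = 161*16.9/1000/(43/10000*27) = 23.44 W/mK

23.44


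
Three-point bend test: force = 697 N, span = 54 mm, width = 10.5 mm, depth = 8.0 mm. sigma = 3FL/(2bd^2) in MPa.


sigma = 3*697*54/(2*10.5*8.0^2) = 84.0 MPa

84.0


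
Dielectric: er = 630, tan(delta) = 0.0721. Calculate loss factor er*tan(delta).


Loss = 630 * 0.0721 = 45.423

45.423


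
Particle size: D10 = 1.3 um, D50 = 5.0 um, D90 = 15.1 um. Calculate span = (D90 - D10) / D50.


Span = (15.1 - 1.3) / 5.0 = 13.8 / 5.0 = 2.76

2.76


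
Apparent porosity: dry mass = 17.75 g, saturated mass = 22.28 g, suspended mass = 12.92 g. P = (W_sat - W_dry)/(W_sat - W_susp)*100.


P = (22.28 - 17.75) / (22.28 - 12.92) * 100 = 4.53 / 9.36 * 100 = 48.4%

48.4


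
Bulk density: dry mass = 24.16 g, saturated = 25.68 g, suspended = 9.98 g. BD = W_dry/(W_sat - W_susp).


BD = 24.16 / (25.68 - 9.98) = 24.16 / 15.7 = 1.539 g/cm^3

1.539


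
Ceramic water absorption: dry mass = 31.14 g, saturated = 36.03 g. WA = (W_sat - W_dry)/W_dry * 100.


WA = (36.03 - 31.14) / 31.14 * 100 = 15.7%

15.7


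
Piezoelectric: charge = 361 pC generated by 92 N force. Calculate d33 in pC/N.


d33 = 361 / 92 = 3.9 pC/N

3.9


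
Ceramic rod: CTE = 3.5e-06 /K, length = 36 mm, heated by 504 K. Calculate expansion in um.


dL = 3.5e-06 * 36 * 504 * 1000 = 63.504 um

63.504


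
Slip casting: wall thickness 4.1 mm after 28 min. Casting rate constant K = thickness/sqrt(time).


K = 4.1 / sqrt(28) = 4.1 / 5.2915 = 0.775 mm/min^0.5

0.775


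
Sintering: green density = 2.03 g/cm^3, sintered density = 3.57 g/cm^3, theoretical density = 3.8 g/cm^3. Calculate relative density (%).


Relative = 3.57 / 3.8 * 100 = 93.9%

93.9


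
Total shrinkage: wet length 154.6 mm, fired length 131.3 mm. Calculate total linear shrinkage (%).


TS = (154.6 - 131.3) / 154.6 * 100 = 15.07%

15.07


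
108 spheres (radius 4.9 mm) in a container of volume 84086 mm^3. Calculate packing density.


V_sphere = 4/3*pi*4.9^3 = 492.807 mm^3
Total V = 108*492.807 = 53223.156 mm^3
PD = 53223.156 / 84086 = 0.633

0.633


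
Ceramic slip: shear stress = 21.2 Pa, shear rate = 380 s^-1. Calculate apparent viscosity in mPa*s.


eta = tau/gamma * 1000 = 21.2/380 * 1000 = 55.8 mPa*s

55.8


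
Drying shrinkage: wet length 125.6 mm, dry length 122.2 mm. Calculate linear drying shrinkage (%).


DS = (125.6 - 122.2) / 125.6 * 100 = 2.71%

2.71


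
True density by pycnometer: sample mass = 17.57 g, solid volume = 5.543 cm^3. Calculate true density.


TD = 17.57 / 5.543 = 3.17 g/cm^3

3.17


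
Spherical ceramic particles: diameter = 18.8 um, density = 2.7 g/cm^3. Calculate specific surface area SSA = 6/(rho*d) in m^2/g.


SSA = 6 / (2.7 * 18.8) = 0.118 m^2/g

0.118


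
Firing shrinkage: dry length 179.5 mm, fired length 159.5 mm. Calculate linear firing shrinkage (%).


FS = (179.5 - 159.5) / 179.5 * 100 = 11.14%

11.14


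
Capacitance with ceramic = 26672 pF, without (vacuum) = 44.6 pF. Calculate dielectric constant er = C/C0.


er = 26672 / 44.6 = 598.03

598.03


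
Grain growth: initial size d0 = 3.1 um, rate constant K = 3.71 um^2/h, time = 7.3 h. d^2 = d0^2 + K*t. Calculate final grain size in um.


d^2 = 3.1^2 + 3.71*7.3 = 36.693
d = sqrt(36.693) = 6.06 um

6.06


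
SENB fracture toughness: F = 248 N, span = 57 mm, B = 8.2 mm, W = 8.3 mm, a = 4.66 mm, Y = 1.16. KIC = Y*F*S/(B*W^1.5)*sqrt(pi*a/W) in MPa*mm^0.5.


KIC = 1.16*248*57/(8.2*8.3^1.5)*sqrt(pi*4.66/8.3) = 111.07

111.07


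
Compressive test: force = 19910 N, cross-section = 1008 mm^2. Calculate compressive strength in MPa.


CS = 19910 / 1008 = 19.8 MPa

19.8


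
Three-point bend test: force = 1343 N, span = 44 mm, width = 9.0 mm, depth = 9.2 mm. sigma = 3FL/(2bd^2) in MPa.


sigma = 3*1343*44/(2*9.0*9.2^2) = 116.4 MPa

116.4


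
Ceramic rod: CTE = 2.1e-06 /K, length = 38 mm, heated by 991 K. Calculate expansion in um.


dL = 2.1e-06 * 38 * 991 * 1000 = 79.082 um

79.082


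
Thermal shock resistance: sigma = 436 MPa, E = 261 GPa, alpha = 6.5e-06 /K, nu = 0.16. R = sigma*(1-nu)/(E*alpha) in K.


R = 436*(1-0.16)/(261*1000*6.5e-06) = 216 K

216


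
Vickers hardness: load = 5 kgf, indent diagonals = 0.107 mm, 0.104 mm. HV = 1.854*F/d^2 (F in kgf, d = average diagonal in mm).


d_avg = (0.107+0.104)/2 = 0.1055 mm
HV = 1.854*5/0.1055^2 = 833

833


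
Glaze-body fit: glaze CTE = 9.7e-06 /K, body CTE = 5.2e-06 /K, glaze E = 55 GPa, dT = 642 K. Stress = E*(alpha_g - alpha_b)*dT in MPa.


Stress = 55*1000*(9.7e-06 - 5.2e-06)*642 = 158.9 MPa

158.9


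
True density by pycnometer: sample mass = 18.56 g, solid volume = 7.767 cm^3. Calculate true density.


TD = 18.56 / 7.767 = 2.39 g/cm^3

2.39


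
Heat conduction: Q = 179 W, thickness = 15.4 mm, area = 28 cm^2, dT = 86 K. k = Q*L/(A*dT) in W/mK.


k = 179*15.4/1000/(28/10000*86) = 11.45 W/mK

11.45


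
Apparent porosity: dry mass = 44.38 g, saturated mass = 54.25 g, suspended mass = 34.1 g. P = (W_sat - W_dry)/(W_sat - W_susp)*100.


P = (54.25 - 44.38) / (54.25 - 34.1) * 100 = 9.87 / 20.15 * 100 = 49.0%

49.0


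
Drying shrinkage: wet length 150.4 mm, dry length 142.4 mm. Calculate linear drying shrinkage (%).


DS = (150.4 - 142.4) / 150.4 * 100 = 5.32%

5.32


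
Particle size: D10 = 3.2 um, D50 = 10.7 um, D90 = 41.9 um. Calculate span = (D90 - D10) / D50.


Span = (41.9 - 3.2) / 10.7 = 38.7 / 10.7 = 3.617

3.617


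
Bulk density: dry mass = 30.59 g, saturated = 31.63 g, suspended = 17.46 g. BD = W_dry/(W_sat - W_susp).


BD = 30.59 / (31.63 - 17.46) = 30.59 / 14.17 = 2.159 g/cm^3

2.159


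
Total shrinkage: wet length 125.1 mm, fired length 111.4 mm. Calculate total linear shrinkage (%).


TS = (125.1 - 111.4) / 125.1 * 100 = 10.95%

10.95


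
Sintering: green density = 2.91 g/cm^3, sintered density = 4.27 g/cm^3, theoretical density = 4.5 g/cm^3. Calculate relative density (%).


Relative = 4.27 / 4.5 * 100 = 94.9%

94.9


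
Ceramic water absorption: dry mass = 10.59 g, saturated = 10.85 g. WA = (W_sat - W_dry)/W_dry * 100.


WA = (10.85 - 10.59) / 10.59 * 100 = 2.46%

2.46


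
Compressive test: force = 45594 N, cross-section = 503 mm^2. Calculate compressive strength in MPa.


CS = 45594 / 503 = 90.6 MPa

90.6


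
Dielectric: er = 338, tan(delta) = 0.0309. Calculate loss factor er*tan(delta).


Loss = 338 * 0.0309 = 10.444

10.444


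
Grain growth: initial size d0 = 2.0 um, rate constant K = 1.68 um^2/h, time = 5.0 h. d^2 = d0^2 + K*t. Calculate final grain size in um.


d^2 = 2.0^2 + 1.68*5.0 = 12.4
d = sqrt(12.4) = 3.52 um

3.52


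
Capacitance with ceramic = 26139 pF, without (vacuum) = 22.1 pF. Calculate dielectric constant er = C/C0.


er = 26139 / 22.1 = 1182.76

1182.76


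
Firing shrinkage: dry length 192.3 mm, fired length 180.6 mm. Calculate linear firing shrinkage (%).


FS = (192.3 - 180.6) / 192.3 * 100 = 6.08%

6.08
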